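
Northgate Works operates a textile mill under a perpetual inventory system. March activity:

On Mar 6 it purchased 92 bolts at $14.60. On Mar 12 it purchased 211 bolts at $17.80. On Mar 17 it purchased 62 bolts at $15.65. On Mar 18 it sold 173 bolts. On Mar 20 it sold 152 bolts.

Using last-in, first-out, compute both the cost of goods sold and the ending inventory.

COGS = $5,485.30; ending inventory = $584.00

Mar 18, 173 sold [LIFO — newest first]: 62 @ $15.65 + 111 @ $17.80 = $2,946.10
Mar 20, 152 sold [LIFO — newest first]: 100 @ $17.80 + 52 @ $14.60 = $2,539.20
Total COGS = $2,946.10 + $2,539.20 = $5,485.30
Ending inventory: 40 @ $14.60 = $584.00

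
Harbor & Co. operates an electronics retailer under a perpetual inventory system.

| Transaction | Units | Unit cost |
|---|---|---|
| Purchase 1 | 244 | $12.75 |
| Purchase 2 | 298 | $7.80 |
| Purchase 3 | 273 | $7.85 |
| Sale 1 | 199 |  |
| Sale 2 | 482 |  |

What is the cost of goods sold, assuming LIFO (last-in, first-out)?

COGS = $5,869.95

Sale 1 (199) [LIFO — newest first]: 199 @ $7.85 = $1,562.15
Sale 2 (482) [LIFO — newest first]: 74 @ $7.85 + 298 @ $7.80 + 110 @ $12.75 = $4,307.80
Total COGS = $1,562.15 + $4,307.80 = $5,869.95
Ending inventory: 134 @ $12.75 = $1,708.50
Check: goods available $7,578.45 = COGS $5,869.95 + ending $1,708.50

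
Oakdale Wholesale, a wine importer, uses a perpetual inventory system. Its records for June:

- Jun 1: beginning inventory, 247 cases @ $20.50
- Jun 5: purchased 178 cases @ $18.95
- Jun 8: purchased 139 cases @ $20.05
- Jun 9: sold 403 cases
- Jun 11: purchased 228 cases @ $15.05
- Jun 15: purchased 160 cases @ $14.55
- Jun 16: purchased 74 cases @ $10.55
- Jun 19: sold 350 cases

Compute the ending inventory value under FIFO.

Jun 9, 403 sold [FIFO — oldest first]: 247 @ $20.50 + 156 @ $18.95 = $8,019.70
Jun 19, 350 sold [FIFO — oldest first]: 22 @ $18.95 + 139 @ $20.05 + 189 @ $15.05 = $6,048.30
Total COGS = $8,019.70 + $6,048.30 = $14,068.00
Ending inventory: 39 @ $15.05 + 160 @ $14.55 + 74 @ $10.55 = $3,695.65
Check: goods available $17,763.65 = COGS $14,068.00 + ending $3,695.65

Ending inventory = $3,695.65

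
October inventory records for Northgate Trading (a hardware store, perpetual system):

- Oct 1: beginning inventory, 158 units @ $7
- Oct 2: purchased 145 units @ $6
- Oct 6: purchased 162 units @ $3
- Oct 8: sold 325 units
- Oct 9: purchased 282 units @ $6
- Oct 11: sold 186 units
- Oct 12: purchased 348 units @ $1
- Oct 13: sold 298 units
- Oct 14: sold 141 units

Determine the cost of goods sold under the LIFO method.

COGS = $3,492

Oct 8, 325 sold [LIFO — newest first]: 162 @ $3 + 145 @ $6 + 18 @ $7 = $1,482
Oct 11, 186 sold [LIFO — newest first]: 186 @ $6 = $1,116
Oct 13, 298 sold [LIFO — newest first]: 298 @ $1 = $298
Oct 14, 141 sold [LIFO — newest first]: 50 @ $1 + 91 @ $6 = $596
Total COGS = $1,482 + $1,116 + $298 + $596 = $3,492
Ending inventory: 140 @ $7 + 5 @ $6 = $1,010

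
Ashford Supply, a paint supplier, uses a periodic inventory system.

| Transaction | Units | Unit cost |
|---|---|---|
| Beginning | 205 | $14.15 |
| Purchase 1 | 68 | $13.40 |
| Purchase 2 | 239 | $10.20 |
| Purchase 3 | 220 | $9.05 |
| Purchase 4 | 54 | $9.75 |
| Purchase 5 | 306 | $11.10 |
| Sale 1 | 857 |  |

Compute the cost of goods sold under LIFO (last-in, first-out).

Sale 1 (857) [LIFO — newest first]: 306 @ $11.10 + 54 @ $9.75 + 220 @ $9.05 + 239 @ $10.20 + 38 @ $13.40 = $8,861.10
Ending inventory: 205 @ $14.15 + 30 @ $13.40 = $3,302.75

COGS = $8,861.10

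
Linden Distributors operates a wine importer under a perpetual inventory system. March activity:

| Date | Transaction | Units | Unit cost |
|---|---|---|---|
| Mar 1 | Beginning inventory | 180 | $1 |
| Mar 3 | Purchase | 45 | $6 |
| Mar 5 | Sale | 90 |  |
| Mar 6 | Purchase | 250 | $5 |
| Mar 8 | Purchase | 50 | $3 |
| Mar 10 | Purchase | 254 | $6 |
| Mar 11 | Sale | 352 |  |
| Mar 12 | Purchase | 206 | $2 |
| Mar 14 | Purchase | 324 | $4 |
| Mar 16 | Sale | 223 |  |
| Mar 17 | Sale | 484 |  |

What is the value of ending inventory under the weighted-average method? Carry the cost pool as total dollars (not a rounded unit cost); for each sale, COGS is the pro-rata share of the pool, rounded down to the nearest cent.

After Mar 1: 180 on hand, pool $180.00 (≈ $1.0000 each)
After Mar 3: 225 on hand, pool $450.00 (≈ $2.0000 each)
Mar 5, sell 90: 90/225 × $450.00 → $180.00
After Mar 6: 385 on hand, pool $1,520.00 (≈ $3.9481 each)
After Mar 8: 435 on hand, pool $1,670.00 (≈ $3.8391 each)
After Mar 10: 689 on hand, pool $3,194.00 (≈ $4.6357 each)
Mar 11, sell 352: 352/689 × $3,194.00 → $1,631.76
After Mar 12: 543 on hand, pool $1,974.24 (≈ $3.6358 each)
After Mar 14: 867 on hand, pool $3,270.24 (≈ $3.7719 each)
Mar 16, sell 223: 223/867 × $3,270.24 → $841.13
Mar 17, sell 484: 484/644 × $2,429.11 → $1,825.60
Total COGS = $180.00 + $1,631.76 + $841.13 + $1,825.60 = $4,478.49
Ending inventory (cost pool remaining) = $603.51

Ending inventory = $603.51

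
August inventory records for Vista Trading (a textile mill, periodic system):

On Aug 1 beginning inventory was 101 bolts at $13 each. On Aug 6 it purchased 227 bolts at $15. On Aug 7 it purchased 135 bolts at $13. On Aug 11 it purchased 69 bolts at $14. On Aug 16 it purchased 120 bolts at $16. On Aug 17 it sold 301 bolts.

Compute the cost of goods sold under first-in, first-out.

Aug 17, 301 sold [FIFO — oldest first]: 101 @ $13 + 200 @ $15 = $4,313
Ending inventory: 27 @ $15 + 135 @ $13 + 69 @ $14 + 120 @ $16 = $5,046

COGS = $4,313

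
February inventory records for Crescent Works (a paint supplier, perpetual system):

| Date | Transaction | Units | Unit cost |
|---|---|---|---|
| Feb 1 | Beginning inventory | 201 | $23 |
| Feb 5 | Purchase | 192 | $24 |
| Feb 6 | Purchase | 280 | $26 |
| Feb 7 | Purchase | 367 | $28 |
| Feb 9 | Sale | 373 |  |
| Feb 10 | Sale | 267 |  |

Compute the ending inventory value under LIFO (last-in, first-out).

Feb 9, 373 sold [LIFO — newest first]: 367 @ $28 + 6 @ $26 = $10,432
Feb 10, 267 sold [LIFO — newest first]: 267 @ $26 = $6,942
Total COGS = $10,432 + $6,942 = $17,374
Ending inventory: 201 @ $23 + 192 @ $24 + 7 @ $26 = $9,413
Check: goods available $26,787 = COGS $17,374 + ending $9,413

Ending inventory = $9,413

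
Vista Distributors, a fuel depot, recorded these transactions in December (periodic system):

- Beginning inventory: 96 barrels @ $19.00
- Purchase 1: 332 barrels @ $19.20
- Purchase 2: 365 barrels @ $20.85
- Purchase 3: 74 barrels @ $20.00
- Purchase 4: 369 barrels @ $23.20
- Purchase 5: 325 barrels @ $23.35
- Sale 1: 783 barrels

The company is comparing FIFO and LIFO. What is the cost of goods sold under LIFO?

COGS = $17,942.30

FIFO COGS: 96 @ $19.00 + 332 @ $19.20 + 355 @ $20.85 = $15,600.15
LIFO COGS: 325 @ $23.35 + 369 @ $23.20 + 74 @ $20.00 + 15 @ $20.85 = $17,942.30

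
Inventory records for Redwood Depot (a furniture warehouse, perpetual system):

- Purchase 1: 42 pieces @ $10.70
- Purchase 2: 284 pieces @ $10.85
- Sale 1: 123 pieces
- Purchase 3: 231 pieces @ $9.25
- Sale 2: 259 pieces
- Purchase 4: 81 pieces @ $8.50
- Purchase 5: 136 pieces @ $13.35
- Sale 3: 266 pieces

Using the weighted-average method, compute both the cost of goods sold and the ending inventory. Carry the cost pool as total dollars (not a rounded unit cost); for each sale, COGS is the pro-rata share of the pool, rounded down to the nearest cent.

After Purchase 1: 42 on hand, pool $449.40 (≈ $10.7000 each)
After Purchase 2: 326 on hand, pool $3,530.80 (≈ $10.8307 each)
Sale 1, sell 123: 123/326 × $3,530.80 → $1,332.17
After Purchase 3: 434 on hand, pool $4,335.38 (≈ $9.9894 each)
Sale 2, sell 259: 259/434 × $4,335.38 → $2,587.24
After Purchase 4: 256 on hand, pool $2,436.64 (≈ $9.5181 each)
After Purchase 5: 392 on hand, pool $4,252.24 (≈ $10.8476 each)
Sale 3, sell 266: 266/392 × $4,252.24 → $2,885.44
Total COGS = $1,332.17 + $2,587.24 + $2,885.44 = $6,804.85
Ending inventory (cost pool remaining) = $1,366.80
Check: goods available $8,171.65 = COGS $6,804.85 + ending $1,366.80

COGS = $6,804.85; ending inventory = $1,366.80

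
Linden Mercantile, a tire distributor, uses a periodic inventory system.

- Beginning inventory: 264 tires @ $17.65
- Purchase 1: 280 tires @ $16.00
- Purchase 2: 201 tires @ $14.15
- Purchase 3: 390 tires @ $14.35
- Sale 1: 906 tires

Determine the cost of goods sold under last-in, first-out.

COGS = $13,538.40

Sale 1 (906) [LIFO — newest first]: 390 @ $14.35 + 201 @ $14.15 + 280 @ $16.00 + 35 @ $17.65 = $13,538.40
Ending inventory: 229 @ $17.65 = $4,041.85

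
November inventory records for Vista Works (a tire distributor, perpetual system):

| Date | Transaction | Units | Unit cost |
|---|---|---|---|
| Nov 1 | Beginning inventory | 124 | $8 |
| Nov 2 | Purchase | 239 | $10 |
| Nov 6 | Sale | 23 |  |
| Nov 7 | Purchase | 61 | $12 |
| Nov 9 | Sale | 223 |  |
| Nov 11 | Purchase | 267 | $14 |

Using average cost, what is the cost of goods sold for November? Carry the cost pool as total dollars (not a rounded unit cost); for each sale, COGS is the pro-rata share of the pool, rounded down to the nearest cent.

After Nov 1: 124 on hand, pool $992.00 (≈ $8.0000 each)
After Nov 2: 363 on hand, pool $3,382.00 (≈ $9.3168 each)
Nov 6, sell 23: 23/363 × $3,382.00 → $214.28
After Nov 7: 401 on hand, pool $3,899.72 (≈ $9.7250 each)
Nov 9, sell 223: 223/401 × $3,899.72 → $2,168.67
After Nov 11: 445 on hand, pool $5,469.05 (≈ $12.2900 each)
Total COGS = $214.28 + $2,168.67 = $2,382.95
Ending inventory (cost pool remaining) = $5,469.05

COGS = $2,382.95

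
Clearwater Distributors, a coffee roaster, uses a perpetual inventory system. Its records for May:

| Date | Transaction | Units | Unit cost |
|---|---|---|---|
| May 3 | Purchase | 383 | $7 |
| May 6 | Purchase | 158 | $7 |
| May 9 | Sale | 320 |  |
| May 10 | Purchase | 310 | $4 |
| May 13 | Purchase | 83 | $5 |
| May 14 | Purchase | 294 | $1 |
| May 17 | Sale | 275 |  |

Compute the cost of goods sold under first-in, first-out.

May 9, 320 sold [FIFO — oldest first]: 320 @ $7 = $2,240
May 17, 275 sold [FIFO — oldest first]: 63 @ $7 + 158 @ $7 + 54 @ $4 = $1,763
Total COGS = $2,240 + $1,763 = $4,003
Ending inventory: 256 @ $4 + 83 @ $5 + 294 @ $1 = $1,733

COGS = $4,003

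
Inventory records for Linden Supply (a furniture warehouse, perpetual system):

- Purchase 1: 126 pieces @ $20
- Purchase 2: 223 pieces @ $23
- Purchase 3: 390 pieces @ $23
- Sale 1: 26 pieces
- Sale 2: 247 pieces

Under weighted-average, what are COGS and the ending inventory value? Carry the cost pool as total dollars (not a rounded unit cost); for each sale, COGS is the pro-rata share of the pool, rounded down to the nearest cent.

After Purchase 1: 126 on hand, pool $2,520.00 (≈ $20.0000 each)
After Purchase 2: 349 on hand, pool $7,649.00 (≈ $21.9169 each)
After Purchase 3: 739 on hand, pool $16,619.00 (≈ $22.4885 each)
Sale 1, sell 26: 26/739 × $16,619.00 → $584.70
Sale 2, sell 247: 247/713 × $16,034.30 → $5,554.65
Total COGS = $584.70 + $5,554.65 = $6,139.35
Ending inventory (cost pool remaining) = $10,479.65

COGS = $6,139.35; ending inventory = $10,479.65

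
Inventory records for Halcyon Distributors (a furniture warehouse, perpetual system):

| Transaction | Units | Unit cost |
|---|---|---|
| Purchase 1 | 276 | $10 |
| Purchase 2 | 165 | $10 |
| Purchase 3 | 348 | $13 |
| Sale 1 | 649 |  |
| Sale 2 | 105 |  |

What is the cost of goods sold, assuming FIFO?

COGS = $8,479

Sale 1 (649) [FIFO — oldest first]: 276 @ $10 + 165 @ $10 + 208 @ $13 = $7,114
Sale 2 (105) [FIFO — oldest first]: 105 @ $13 = $1,365
Total COGS = $7,114 + $1,365 = $8,479
Ending inventory: 35 @ $13 = $455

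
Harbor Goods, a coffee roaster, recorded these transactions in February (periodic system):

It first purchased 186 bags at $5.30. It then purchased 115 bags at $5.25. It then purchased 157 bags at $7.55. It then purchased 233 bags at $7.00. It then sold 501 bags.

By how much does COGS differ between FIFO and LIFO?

FIFO COGS: 186 @ $5.30 + 115 @ $5.25 + 157 @ $7.55 + 43 @ $7.00 = $3,075.90
LIFO COGS: 233 @ $7.00 + 157 @ $7.55 + 111 @ $5.25 = $3,399.10
Difference = |$3,075.90 − $3,399.10| = $323.20

$323.20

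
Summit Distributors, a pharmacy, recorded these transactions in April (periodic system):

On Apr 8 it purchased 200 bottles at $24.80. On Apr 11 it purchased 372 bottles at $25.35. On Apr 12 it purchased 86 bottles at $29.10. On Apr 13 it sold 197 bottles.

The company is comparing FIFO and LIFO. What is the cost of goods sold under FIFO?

FIFO COGS: 197 @ $24.80 = $4,885.60
LIFO COGS: 86 @ $29.10 + 111 @ $25.35 = $5,316.45

COGS = $4,885.60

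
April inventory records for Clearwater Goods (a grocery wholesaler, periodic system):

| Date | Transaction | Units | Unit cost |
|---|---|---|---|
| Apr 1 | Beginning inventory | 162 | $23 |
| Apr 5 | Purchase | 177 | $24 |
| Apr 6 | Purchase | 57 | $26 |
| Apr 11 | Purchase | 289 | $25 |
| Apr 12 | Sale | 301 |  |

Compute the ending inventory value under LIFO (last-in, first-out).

Apr 12, 301 sold [LIFO — newest first]: 289 @ $25 + 12 @ $26 = $7,537
Ending inventory: 162 @ $23 + 177 @ $24 + 45 @ $26 = $9,144

Ending inventory = $9,144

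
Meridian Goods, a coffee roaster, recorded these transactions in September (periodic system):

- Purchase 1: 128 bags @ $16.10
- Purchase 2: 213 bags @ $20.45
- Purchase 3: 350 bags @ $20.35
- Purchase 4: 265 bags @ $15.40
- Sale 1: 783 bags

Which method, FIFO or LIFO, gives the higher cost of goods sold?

FIFO COGS: 128 @ $16.10 + 213 @ $20.45 + 350 @ $20.35 + 92 @ $15.40 = $14,955.95
LIFO COGS: 265 @ $15.40 + 350 @ $20.35 + 168 @ $20.45 = $14,639.10

FIFO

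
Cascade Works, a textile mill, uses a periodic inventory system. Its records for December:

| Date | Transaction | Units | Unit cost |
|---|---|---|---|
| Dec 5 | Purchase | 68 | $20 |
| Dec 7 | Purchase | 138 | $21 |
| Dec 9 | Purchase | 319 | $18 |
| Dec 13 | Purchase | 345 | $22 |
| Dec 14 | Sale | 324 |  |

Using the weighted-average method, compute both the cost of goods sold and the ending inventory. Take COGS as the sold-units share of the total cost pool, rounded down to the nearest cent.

COGS = $6,550.75; ending inventory = $11,039.25

Dec 14, sell 324: 324/870 × $17,590.00 → $6,550.75
Ending inventory (cost pool remaining) = $11,039.25
Check: goods available $17,590.00 = COGS $6,550.75 + ending $11,039.25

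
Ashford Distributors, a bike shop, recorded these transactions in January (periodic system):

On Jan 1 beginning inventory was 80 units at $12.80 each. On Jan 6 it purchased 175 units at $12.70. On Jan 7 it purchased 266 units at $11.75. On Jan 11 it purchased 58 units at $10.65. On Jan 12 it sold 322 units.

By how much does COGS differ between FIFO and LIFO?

$314.05

FIFO COGS: 80 @ $12.80 + 175 @ $12.70 + 67 @ $11.75 = $4,033.75
LIFO COGS: 58 @ $10.65 + 264 @ $11.75 = $3,719.70
Difference = |$4,033.75 − $3,719.70| = $314.05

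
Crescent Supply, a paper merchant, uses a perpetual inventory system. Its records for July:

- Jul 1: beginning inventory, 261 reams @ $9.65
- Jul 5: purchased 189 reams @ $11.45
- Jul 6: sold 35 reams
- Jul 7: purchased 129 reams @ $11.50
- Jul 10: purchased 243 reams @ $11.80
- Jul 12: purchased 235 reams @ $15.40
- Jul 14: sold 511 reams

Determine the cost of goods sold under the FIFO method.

Jul 6, 35 sold [FIFO — oldest first]: 35 @ $9.65 = $337.75
Jul 14, 511 sold [FIFO — oldest first]: 226 @ $9.65 + 189 @ $11.45 + 96 @ $11.50 = $5,448.95
Total COGS = $337.75 + $5,448.95 = $5,786.70
Ending inventory: 33 @ $11.50 + 243 @ $11.80 + 235 @ $15.40 = $6,865.90

COGS = $5,786.70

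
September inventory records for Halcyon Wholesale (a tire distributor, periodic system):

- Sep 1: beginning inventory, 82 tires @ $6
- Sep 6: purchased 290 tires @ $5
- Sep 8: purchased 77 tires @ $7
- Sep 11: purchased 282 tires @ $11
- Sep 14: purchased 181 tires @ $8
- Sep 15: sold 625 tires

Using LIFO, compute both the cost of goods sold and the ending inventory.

Sep 15, 625 sold [LIFO — newest first]: 181 @ $8 + 282 @ $11 + 77 @ $7 + 85 @ $5 = $5,514
Ending inventory: 82 @ $6 + 205 @ $5 = $1,517
Check: goods available $7,031 = COGS $5,514 + ending $1,517

COGS = $5,514; ending inventory = $1,517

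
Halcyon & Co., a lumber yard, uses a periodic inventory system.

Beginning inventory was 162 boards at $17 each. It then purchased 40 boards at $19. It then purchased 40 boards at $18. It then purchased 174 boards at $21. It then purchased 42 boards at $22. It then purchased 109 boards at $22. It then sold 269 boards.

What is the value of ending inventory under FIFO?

Sale 1 (269) [FIFO — oldest first]: 162 @ $17 + 40 @ $19 + 40 @ $18 + 27 @ $21 = $4,801
Ending inventory: 147 @ $21 + 42 @ $22 + 109 @ $22 = $6,409
Check: goods available $11,210 = COGS $4,801 + ending $6,409

Ending inventory = $6,409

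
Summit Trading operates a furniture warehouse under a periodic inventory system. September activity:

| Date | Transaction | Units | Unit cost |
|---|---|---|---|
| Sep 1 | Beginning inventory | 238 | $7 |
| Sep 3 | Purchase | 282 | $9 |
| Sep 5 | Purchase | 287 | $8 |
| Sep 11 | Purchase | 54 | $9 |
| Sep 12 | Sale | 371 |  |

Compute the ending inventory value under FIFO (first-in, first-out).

Sep 12, 371 sold [FIFO — oldest first]: 238 @ $7 + 133 @ $9 = $2,863
Ending inventory: 149 @ $9 + 287 @ $8 + 54 @ $9 = $4,123
Check: goods available $6,986 = COGS $2,863 + ending $4,123

Ending inventory = $4,123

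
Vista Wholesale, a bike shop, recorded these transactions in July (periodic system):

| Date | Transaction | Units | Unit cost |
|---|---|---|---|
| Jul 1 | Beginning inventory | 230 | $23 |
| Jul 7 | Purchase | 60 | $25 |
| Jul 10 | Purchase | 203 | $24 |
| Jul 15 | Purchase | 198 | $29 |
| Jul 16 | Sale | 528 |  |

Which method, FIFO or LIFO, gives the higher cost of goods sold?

FIFO COGS: 230 @ $23 + 60 @ $25 + 203 @ $24 + 35 @ $29 = $12,677
LIFO COGS: 198 @ $29 + 203 @ $24 + 60 @ $25 + 67 @ $23 = $13,655

LIFO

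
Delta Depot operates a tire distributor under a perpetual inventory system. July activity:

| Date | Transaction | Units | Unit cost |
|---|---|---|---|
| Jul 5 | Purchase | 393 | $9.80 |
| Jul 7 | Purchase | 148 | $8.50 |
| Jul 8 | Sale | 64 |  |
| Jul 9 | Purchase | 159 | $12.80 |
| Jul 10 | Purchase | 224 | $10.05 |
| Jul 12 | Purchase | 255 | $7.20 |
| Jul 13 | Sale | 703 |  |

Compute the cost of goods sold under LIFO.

COGS = $7,218.90

Jul 8, 64 sold [LIFO — newest first]: 64 @ $8.50 = $544.00
Jul 13, 703 sold [LIFO — newest first]: 255 @ $7.20 + 224 @ $10.05 + 159 @ $12.80 + 65 @ $8.50 = $6,674.90
Total COGS = $544.00 + $6,674.90 = $7,218.90
Ending inventory: 393 @ $9.80 + 19 @ $8.50 = $4,012.90
Check: goods available $11,231.80 = COGS $7,218.90 + ending $4,012.90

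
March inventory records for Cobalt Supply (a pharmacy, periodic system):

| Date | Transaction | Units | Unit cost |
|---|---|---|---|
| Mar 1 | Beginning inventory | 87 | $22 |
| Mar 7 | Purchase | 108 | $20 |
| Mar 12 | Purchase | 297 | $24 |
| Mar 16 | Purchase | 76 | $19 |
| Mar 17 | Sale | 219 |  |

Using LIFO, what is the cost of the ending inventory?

Mar 17, 219 sold [LIFO — newest first]: 76 @ $19 + 143 @ $24 = $4,876
Ending inventory: 87 @ $22 + 108 @ $20 + 154 @ $24 = $7,770

Ending inventory = $7,770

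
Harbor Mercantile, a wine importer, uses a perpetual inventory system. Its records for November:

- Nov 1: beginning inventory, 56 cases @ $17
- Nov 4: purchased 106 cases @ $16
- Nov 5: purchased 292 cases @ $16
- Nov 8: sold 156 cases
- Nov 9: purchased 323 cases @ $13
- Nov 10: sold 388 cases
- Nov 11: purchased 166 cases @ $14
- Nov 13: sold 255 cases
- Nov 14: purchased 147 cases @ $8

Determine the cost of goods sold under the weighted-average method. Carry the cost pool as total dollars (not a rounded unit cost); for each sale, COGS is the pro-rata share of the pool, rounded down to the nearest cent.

After Nov 1: 56 on hand, pool $952.00 (≈ $17.0000 each)
After Nov 4: 162 on hand, pool $2,648.00 (≈ $16.3457 each)
After Nov 5: 454 on hand, pool $7,320.00 (≈ $16.1233 each)
Nov 8, sell 156: 156/454 × $7,320.00 → $2,515.24
After Nov 9: 621 on hand, pool $9,003.76 (≈ $14.4988 each)
Nov 10, sell 388: 388/621 × $9,003.76 → $5,625.53
After Nov 11: 399 on hand, pool $5,702.23 (≈ $14.2913 each)
Nov 13, sell 255: 255/399 × $5,702.23 → $3,644.28
After Nov 14: 291 on hand, pool $3,233.95 (≈ $11.1132 each)
Total COGS = $2,515.24 + $5,625.53 + $3,644.28 = $11,785.05
Ending inventory (cost pool remaining) = $3,233.95
Check: goods available $15,019.00 = COGS $11,785.05 + ending $3,233.95

COGS = $11,785.05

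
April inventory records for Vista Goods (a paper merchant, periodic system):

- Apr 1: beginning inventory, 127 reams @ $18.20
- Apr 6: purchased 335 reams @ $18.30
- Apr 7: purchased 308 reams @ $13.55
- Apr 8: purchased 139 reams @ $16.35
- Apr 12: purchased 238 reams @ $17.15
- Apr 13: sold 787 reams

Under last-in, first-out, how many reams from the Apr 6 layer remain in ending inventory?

233

Apr 13, 787 sold [LIFO — newest first]: 238 @ $17.15 + 139 @ $16.35 + 308 @ $13.55 + 102 @ $18.30 = $12,394.35
Ending inventory: 127 @ $18.20 + 233 @ $18.30 = $6,575.30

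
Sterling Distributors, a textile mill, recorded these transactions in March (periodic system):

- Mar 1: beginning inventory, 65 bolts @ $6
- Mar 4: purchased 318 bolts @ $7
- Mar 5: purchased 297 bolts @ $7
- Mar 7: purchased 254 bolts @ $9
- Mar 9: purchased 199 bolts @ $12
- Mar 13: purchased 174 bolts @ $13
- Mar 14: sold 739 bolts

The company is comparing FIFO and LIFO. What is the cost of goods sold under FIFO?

FIFO COGS: 65 @ $6 + 318 @ $7 + 297 @ $7 + 59 @ $9 = $5,226
LIFO COGS: 174 @ $13 + 199 @ $12 + 254 @ $9 + 112 @ $7 = $7,720

COGS = $5,226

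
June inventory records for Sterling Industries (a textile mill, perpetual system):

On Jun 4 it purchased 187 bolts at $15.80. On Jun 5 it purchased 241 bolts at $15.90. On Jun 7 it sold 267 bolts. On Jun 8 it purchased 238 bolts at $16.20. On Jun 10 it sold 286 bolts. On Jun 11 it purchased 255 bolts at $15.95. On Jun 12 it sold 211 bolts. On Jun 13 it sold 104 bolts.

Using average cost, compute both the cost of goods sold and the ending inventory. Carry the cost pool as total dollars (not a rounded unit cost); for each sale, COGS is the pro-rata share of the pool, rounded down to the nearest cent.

After Jun 4: 187 on hand, pool $2,954.60 (≈ $15.8000 each)
After Jun 5: 428 on hand, pool $6,786.50 (≈ $15.8563 each)
Jun 7, sell 267: 267/428 × $6,786.50 → $4,233.63
After Jun 8: 399 on hand, pool $6,408.47 (≈ $16.0613 each)
Jun 10, sell 286: 286/399 × $6,408.47 → $4,593.53
After Jun 11: 368 on hand, pool $5,882.19 (≈ $15.9842 each)
Jun 12, sell 211: 211/368 × $5,882.19 → $3,372.66
Jun 13, sell 104: 104/157 × $2,509.53 → $1,662.36
Total COGS = $4,233.63 + $4,593.53 + $3,372.66 + $1,662.36 = $13,862.18
Ending inventory (cost pool remaining) = $847.17
Check: goods available $14,709.35 = COGS $13,862.18 + ending $847.17

COGS = $13,862.18; ending inventory = $847.17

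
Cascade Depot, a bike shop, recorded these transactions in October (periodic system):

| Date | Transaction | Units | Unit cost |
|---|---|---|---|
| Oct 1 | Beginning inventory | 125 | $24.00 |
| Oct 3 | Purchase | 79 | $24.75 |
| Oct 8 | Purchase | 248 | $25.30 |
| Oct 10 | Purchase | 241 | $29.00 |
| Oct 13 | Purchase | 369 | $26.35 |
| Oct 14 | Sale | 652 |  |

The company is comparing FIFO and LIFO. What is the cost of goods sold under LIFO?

FIFO COGS: 125 @ $24.00 + 79 @ $24.75 + 248 @ $25.30 + 200 @ $29.00 = $17,029.65
LIFO COGS: 369 @ $26.35 + 241 @ $29.00 + 42 @ $25.30 = $17,774.75

COGS = $17,774.75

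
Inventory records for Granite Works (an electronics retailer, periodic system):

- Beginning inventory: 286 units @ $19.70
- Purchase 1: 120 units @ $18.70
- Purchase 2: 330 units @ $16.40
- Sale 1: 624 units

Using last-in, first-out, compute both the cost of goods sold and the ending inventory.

COGS = $11,083.80; ending inventory = $2,206.40

Sale 1 (624) [LIFO — newest first]: 330 @ $16.40 + 120 @ $18.70 + 174 @ $19.70 = $11,083.80
Ending inventory: 112 @ $19.70 = $2,206.40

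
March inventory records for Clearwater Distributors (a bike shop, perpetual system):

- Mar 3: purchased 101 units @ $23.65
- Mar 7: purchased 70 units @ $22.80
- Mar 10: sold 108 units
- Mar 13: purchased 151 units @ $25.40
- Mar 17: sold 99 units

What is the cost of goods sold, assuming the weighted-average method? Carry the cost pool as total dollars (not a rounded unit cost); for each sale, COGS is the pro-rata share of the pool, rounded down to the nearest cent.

After Mar 3: 101 on hand, pool $2,388.65 (≈ $23.6500 each)
After Mar 7: 171 on hand, pool $3,984.65 (≈ $23.3020 each)
Mar 10, sell 108: 108/171 × $3,984.65 → $2,516.62
After Mar 13: 214 on hand, pool $5,303.43 (≈ $24.7824 each)
Mar 17, sell 99: 99/214 × $5,303.43 → $2,453.45
Total COGS = $2,516.62 + $2,453.45 = $4,970.07
Ending inventory (cost pool remaining) = $2,849.98

COGS = $4,970.07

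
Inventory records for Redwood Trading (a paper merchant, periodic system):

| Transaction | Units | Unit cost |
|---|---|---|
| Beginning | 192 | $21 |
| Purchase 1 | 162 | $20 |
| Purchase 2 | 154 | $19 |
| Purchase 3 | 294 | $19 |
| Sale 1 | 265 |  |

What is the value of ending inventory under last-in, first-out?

Ending inventory = $10,749

Sale 1 (265) [LIFO — newest first]: 265 @ $19 = $5,035
Ending inventory: 192 @ $21 + 162 @ $20 + 154 @ $19 + 29 @ $19 = $10,749
Check: goods available $15,784 = COGS $5,035 + ending $10,749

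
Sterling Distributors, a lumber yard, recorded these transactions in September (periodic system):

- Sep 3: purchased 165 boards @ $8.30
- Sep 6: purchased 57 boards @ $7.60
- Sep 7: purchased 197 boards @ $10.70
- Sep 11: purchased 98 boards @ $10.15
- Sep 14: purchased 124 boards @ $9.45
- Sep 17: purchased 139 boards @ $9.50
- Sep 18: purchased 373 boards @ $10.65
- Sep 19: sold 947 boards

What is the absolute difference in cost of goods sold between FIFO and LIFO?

FIFO COGS: 165 @ $8.30 + 57 @ $7.60 + 197 @ $10.70 + 98 @ $10.15 + 124 @ $9.45 + 139 @ $9.50 + 167 @ $10.65 = $9,176.15
LIFO COGS: 373 @ $10.65 + 139 @ $9.50 + 124 @ $9.45 + 98 @ $10.15 + 197 @ $10.70 + 16 @ $7.60 = $9,688.95
Difference = |$9,176.15 − $9,688.95| = $512.80

$512.80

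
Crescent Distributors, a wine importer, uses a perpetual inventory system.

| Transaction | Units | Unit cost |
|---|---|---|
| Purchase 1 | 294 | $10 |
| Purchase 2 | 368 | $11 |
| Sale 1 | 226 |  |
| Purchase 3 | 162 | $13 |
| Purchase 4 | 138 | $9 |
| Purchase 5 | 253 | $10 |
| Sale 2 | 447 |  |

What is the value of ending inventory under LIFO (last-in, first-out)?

Ending inventory = $5,880

Sale 1 (226) [LIFO — newest first]: 226 @ $11 = $2,486
Sale 2 (447) [LIFO — newest first]: 253 @ $10 + 138 @ $9 + 56 @ $13 = $4,500
Total COGS = $2,486 + $4,500 = $6,986
Ending inventory: 294 @ $10 + 142 @ $11 + 106 @ $13 = $5,880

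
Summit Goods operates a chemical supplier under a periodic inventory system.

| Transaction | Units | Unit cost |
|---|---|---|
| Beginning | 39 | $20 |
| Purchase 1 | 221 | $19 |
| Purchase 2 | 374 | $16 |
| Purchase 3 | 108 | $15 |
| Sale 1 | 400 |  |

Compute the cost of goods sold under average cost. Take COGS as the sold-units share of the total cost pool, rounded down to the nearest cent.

COGS = $6,783.28

Sale 1, sell 400: 400/742 × $12,583.00 → $6,783.28
Ending inventory (cost pool remaining) = $5,799.72
Check: goods available $12,583.00 = COGS $6,783.28 + ending $5,799.72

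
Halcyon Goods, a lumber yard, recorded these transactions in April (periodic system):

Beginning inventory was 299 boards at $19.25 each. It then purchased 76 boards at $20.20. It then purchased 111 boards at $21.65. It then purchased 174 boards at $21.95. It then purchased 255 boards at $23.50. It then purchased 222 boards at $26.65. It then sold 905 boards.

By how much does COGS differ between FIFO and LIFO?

$1,685.30

FIFO COGS: 299 @ $19.25 + 76 @ $20.20 + 111 @ $21.65 + 174 @ $21.95 + 245 @ $23.50 = $19,270.90
LIFO COGS: 222 @ $26.65 + 255 @ $23.50 + 174 @ $21.95 + 111 @ $21.65 + 76 @ $20.20 + 67 @ $19.25 = $20,956.20
Difference = |$19,270.90 − $20,956.20| = $1,685.30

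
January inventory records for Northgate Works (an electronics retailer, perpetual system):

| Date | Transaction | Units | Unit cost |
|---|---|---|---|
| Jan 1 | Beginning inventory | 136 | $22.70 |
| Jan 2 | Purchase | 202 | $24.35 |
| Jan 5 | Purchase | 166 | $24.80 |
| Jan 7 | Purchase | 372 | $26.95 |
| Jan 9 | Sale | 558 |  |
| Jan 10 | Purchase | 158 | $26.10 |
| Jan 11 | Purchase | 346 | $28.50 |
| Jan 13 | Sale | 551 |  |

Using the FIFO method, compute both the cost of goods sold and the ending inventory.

COGS = $28,409.40; ending inventory = $7,723.50

Jan 9, 558 sold [FIFO — oldest first]: 136 @ $22.70 + 202 @ $24.35 + 166 @ $24.80 + 54 @ $26.95 = $13,578.00
Jan 13, 551 sold [FIFO — oldest first]: 318 @ $26.95 + 158 @ $26.10 + 75 @ $28.50 = $14,831.40
Total COGS = $13,578.00 + $14,831.40 = $28,409.40
Ending inventory: 271 @ $28.50 = $7,723.50
Check: goods available $36,132.90 = COGS $28,409.40 + ending $7,723.50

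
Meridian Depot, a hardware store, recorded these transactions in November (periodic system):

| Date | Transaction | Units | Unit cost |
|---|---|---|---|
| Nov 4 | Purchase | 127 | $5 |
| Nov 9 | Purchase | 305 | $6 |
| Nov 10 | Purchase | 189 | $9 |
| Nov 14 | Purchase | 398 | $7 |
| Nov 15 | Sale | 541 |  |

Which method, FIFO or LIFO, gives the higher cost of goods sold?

LIFO

FIFO COGS: 127 @ $5 + 305 @ $6 + 109 @ $9 = $3,446
LIFO COGS: 398 @ $7 + 143 @ $9 = $4,073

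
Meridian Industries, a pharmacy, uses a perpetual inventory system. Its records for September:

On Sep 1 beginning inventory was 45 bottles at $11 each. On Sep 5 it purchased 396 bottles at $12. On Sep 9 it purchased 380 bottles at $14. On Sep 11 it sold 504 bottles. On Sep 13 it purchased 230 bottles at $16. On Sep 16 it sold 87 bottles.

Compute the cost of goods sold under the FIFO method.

Sep 11, 504 sold [FIFO — oldest first]: 45 @ $11 + 396 @ $12 + 63 @ $14 = $6,129
Sep 16, 87 sold [FIFO — oldest first]: 87 @ $14 = $1,218
Total COGS = $6,129 + $1,218 = $7,347
Ending inventory: 230 @ $14 + 230 @ $16 = $6,900

COGS = $7,347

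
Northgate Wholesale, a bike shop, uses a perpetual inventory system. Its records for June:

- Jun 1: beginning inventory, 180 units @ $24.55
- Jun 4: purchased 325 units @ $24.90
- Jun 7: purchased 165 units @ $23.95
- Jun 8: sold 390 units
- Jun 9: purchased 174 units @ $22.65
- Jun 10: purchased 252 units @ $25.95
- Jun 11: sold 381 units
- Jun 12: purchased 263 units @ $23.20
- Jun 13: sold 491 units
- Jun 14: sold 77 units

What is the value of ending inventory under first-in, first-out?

Ending inventory = $464.00

Jun 8, 390 sold [FIFO — oldest first]: 180 @ $24.55 + 210 @ $24.90 = $9,648.00
Jun 11, 381 sold [FIFO — oldest first]: 115 @ $24.90 + 165 @ $23.95 + 101 @ $22.65 = $9,102.90
Jun 13, 491 sold [FIFO — oldest first]: 73 @ $22.65 + 252 @ $25.95 + 166 @ $23.20 = $12,044.05
Jun 14, 77 sold [FIFO — oldest first]: 77 @ $23.20 = $1,786.40
Total COGS = $9,648.00 + $9,102.90 + $12,044.05 + $1,786.40 = $32,581.35
Ending inventory: 20 @ $23.20 = $464.00
Check: goods available $33,045.35 = COGS $32,581.35 + ending $464.00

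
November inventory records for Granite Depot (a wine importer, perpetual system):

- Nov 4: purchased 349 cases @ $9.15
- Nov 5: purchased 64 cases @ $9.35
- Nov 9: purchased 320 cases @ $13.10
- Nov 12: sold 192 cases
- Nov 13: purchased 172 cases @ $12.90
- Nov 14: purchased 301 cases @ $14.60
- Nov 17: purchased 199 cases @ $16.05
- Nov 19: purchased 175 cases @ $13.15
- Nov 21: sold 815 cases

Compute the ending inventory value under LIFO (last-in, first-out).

Ending inventory = $5,881.35

Nov 12, 192 sold [LIFO — newest first]: 192 @ $13.10 = $2,515.20
Nov 21, 815 sold [LIFO — newest first]: 175 @ $13.15 + 199 @ $16.05 + 301 @ $14.60 + 140 @ $12.90 = $11,695.80
Total COGS = $2,515.20 + $11,695.80 = $14,211.00
Ending inventory: 349 @ $9.15 + 64 @ $9.35 + 128 @ $13.10 + 32 @ $12.90 = $5,881.35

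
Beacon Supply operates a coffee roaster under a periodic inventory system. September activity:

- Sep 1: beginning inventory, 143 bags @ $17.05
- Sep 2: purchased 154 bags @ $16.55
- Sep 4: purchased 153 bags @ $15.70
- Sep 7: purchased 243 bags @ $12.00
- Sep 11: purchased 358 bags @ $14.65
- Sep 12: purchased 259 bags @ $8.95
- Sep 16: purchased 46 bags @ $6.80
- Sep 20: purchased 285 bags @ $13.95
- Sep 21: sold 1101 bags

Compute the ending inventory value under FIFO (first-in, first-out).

Ending inventory = $6,159.10

Sep 21, 1101 sold [FIFO — oldest first]: 143 @ $17.05 + 154 @ $16.55 + 153 @ $15.70 + 243 @ $12.00 + 358 @ $14.65 + 50 @ $8.95 = $15,997.15
Ending inventory: 209 @ $8.95 + 46 @ $6.80 + 285 @ $13.95 = $6,159.10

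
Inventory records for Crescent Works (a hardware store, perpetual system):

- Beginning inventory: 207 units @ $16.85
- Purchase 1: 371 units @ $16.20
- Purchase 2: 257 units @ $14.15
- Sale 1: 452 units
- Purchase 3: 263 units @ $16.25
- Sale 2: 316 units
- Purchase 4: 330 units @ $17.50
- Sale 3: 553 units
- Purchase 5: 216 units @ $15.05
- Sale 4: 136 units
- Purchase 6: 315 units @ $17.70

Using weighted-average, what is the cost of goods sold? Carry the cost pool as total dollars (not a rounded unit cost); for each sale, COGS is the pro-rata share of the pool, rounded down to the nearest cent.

After Beginning: 207 on hand, pool $3,487.95 (≈ $16.8500 each)
After Purchase 1: 578 on hand, pool $9,498.15 (≈ $16.4328 each)
After Purchase 2: 835 on hand, pool $13,134.70 (≈ $15.7302 each)
Sale 1, sell 452: 452/835 × $13,134.70 → $7,110.04
After Purchase 3: 646 on hand, pool $10,298.41 (≈ $15.9418 each)
Sale 2, sell 316: 316/646 × $10,298.41 → $5,037.61
After Purchase 4: 660 on hand, pool $11,035.80 (≈ $16.7209 each)
Sale 3, sell 553: 553/660 × $11,035.80 → $9,246.66
After Purchase 5: 323 on hand, pool $5,039.94 (≈ $15.6035 each)
Sale 4, sell 136: 136/323 × $5,039.94 → $2,122.08
After Purchase 6: 502 on hand, pool $8,493.36 (≈ $16.9190 each)
Total COGS = $7,110.04 + $5,037.61 + $9,246.66 + $2,122.08 = $23,516.39
Ending inventory (cost pool remaining) = $8,493.36
Check: goods available $32,009.75 = COGS $23,516.39 + ending $8,493.36

COGS = $23,516.39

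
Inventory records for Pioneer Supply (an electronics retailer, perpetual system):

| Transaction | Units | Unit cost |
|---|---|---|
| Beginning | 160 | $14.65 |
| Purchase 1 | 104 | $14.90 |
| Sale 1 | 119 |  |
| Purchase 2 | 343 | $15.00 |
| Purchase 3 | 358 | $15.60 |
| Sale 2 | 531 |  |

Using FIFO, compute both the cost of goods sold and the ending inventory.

COGS = $9,709.40; ending inventory = $4,914.00

Sale 1 (119) [FIFO — oldest first]: 119 @ $14.65 = $1,743.35
Sale 2 (531) [FIFO — oldest first]: 41 @ $14.65 + 104 @ $14.90 + 343 @ $15.00 + 43 @ $15.60 = $7,966.05
Total COGS = $1,743.35 + $7,966.05 = $9,709.40
Ending inventory: 315 @ $15.60 = $4,914.00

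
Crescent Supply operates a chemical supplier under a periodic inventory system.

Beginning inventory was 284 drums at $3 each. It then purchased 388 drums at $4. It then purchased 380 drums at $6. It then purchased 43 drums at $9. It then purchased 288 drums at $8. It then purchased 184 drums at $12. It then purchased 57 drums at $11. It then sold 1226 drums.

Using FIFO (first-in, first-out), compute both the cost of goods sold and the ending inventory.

COGS = $6,119; ending inventory = $4,091

Sale 1 (1226) [FIFO — oldest first]: 284 @ $3 + 388 @ $4 + 380 @ $6 + 43 @ $9 + 131 @ $8 = $6,119
Ending inventory: 157 @ $8 + 184 @ $12 + 57 @ $11 = $4,091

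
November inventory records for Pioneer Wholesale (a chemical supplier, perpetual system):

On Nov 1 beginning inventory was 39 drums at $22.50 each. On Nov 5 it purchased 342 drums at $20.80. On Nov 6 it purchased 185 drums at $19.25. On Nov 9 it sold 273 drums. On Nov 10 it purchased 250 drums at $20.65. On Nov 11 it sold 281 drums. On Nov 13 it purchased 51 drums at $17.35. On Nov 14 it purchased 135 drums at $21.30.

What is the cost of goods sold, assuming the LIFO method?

Nov 9, 273 sold [LIFO — newest first]: 185 @ $19.25 + 88 @ $20.80 = $5,391.65
Nov 11, 281 sold [LIFO — newest first]: 250 @ $20.65 + 31 @ $20.80 = $5,807.30
Total COGS = $5,391.65 + $5,807.30 = $11,198.95
Ending inventory: 39 @ $22.50 + 223 @ $20.80 + 51 @ $17.35 + 135 @ $21.30 = $9,276.25

COGS = $11,198.95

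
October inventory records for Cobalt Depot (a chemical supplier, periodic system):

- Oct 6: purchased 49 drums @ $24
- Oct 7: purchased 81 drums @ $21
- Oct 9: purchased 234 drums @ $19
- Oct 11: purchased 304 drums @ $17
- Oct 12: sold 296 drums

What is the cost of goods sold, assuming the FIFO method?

Oct 12, 296 sold [FIFO — oldest first]: 49 @ $24 + 81 @ $21 + 166 @ $19 = $6,031
Ending inventory: 68 @ $19 + 304 @ $17 = $6,460

COGS = $6,031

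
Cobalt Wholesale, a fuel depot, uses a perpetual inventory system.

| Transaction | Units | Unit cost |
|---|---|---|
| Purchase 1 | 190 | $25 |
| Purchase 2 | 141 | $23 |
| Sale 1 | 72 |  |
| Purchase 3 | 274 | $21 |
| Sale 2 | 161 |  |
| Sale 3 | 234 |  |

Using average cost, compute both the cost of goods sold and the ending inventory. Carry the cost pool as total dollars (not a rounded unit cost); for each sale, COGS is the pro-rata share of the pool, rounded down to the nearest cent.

COGS = $10,637.89; ending inventory = $3,109.11

After Purchase 1: 190 on hand, pool $4,750.00 (≈ $25.0000 each)
After Purchase 2: 331 on hand, pool $7,993.00 (≈ $24.1480 each)
Sale 1, sell 72: 72/331 × $7,993.00 → $1,738.65
After Purchase 3: 533 on hand, pool $12,008.35 (≈ $22.5297 each)
Sale 2, sell 161: 161/533 × $12,008.35 → $3,627.28
Sale 3, sell 234: 234/372 × $8,381.07 → $5,271.96
Total COGS = $1,738.65 + $3,627.28 + $5,271.96 = $10,637.89
Ending inventory (cost pool remaining) = $3,109.11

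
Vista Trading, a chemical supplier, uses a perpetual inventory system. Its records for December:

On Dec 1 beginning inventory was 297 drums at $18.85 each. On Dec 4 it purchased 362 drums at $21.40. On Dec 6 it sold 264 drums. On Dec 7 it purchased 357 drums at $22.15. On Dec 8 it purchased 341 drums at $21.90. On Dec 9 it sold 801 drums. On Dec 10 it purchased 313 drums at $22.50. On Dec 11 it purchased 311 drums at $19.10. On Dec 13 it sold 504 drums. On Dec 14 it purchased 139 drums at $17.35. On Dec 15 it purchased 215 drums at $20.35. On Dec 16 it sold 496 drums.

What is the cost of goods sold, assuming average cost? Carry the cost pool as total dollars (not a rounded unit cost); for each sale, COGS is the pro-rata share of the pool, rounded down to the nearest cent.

After Dec 1: 297 on hand, pool $5,598.45 (≈ $18.8500 each)
After Dec 4: 659 on hand, pool $13,345.25 (≈ $20.2508 each)
Dec 6, sell 264: 264/659 × $13,345.25 → $5,346.20
After Dec 7: 752 on hand, pool $15,906.60 (≈ $21.1524 each)
After Dec 8: 1093 on hand, pool $23,374.50 (≈ $21.3856 each)
Dec 9, sell 801: 801/1093 × $23,374.50 → $17,129.89
After Dec 10: 605 on hand, pool $13,287.11 (≈ $21.9622 each)
After Dec 11: 916 on hand, pool $19,227.21 (≈ $20.9904 each)
Dec 13, sell 504: 504/916 × $19,227.21 → $10,579.16
After Dec 14: 551 on hand, pool $11,059.70 (≈ $20.0721 each)
After Dec 15: 766 on hand, pool $15,434.95 (≈ $20.1501 each)
Dec 16, sell 496: 496/766 × $15,434.95 → $9,994.43
Total COGS = $5,346.20 + $17,129.89 + $10,579.16 + $9,994.43 = $43,049.68
Ending inventory (cost pool remaining) = $5,440.52

COGS = $43,049.68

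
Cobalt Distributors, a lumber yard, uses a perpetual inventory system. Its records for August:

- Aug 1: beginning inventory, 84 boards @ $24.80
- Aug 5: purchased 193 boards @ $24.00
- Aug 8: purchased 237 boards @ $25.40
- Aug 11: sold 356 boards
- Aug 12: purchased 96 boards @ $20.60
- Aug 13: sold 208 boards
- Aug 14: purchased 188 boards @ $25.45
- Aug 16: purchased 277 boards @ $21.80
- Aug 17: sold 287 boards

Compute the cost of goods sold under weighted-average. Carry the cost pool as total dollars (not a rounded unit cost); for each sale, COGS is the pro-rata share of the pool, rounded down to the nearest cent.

After Aug 1: 84 on hand, pool $2,083.20 (≈ $24.8000 each)
After Aug 5: 277 on hand, pool $6,715.20 (≈ $24.2426 each)
After Aug 8: 514 on hand, pool $12,735.00 (≈ $24.7763 each)
Aug 11, sell 356: 356/514 × $12,735.00 → $8,820.35
After Aug 12: 254 on hand, pool $5,892.25 (≈ $23.1978 each)
Aug 13, sell 208: 208/254 × $5,892.25 → $4,825.14
After Aug 14: 234 on hand, pool $5,851.71 (≈ $25.0073 each)
After Aug 16: 511 on hand, pool $11,890.31 (≈ $23.2687 each)
Aug 17, sell 287: 287/511 × $11,890.31 → $6,678.11
Total COGS = $8,820.35 + $4,825.14 + $6,678.11 = $20,323.60
Ending inventory (cost pool remaining) = $5,212.20
Check: goods available $25,535.80 = COGS $20,323.60 + ending $5,212.20

COGS = $20,323.60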